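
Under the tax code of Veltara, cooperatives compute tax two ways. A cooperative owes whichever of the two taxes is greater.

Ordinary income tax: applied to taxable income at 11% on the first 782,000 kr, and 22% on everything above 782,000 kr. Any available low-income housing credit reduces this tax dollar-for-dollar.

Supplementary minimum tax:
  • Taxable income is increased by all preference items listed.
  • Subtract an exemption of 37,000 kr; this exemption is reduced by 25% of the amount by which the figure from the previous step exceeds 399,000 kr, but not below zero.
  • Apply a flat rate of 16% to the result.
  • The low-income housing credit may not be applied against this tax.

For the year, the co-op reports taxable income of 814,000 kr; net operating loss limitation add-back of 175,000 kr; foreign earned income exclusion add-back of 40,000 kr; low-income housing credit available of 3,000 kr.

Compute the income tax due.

164,640 kr

Ordinary income tax:
  782,000 kr × 11% = 86,020 kr
  32,000 kr × 22% = 7,040 kr
  → 93,060 kr
  Less low-income housing credit 3,000 kr → 90,060 kr

Supplementary minimum tax:
  Adjusted income: 814,000 kr + 175,000 kr + 40,000 kr = 1,029,000 kr
  Exemption: 25% × (1,029,000 kr − 399,000 kr) = 157,500 kr ≥ 37,000 kr, so the exemption is fully phased out
  Base: 1,029,000 kr − 0 kr = 1,029,000 kr
  1,029,000 kr × 16% = 164,640 kr

164,640 kr > 90,060 kr, so the supplementary minimum tax is the binding amount.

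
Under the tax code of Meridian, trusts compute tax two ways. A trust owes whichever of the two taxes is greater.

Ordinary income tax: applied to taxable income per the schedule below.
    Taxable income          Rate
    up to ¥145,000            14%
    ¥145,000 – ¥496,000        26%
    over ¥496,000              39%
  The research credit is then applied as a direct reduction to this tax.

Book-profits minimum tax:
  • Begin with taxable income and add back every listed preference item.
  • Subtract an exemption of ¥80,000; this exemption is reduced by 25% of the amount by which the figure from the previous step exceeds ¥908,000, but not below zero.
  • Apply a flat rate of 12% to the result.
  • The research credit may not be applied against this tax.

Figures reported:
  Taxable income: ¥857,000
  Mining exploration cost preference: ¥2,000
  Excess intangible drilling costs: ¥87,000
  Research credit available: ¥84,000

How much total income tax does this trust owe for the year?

Book-profits minimum tax:
  Adjusted income: ¥857,000 + ¥2,000 + ¥87,000 = ¥946,000
  Exemption: ¥80,000 − 25% × (¥946,000 − ¥908,000) = ¥80,000 − ¥9,500 = ¥70,500
  Base: ¥946,000 − ¥70,500 = ¥875,500
  ¥875,500 × 12% = ¥105,060

Ordinary income tax:
  ¥145,000 × 14% = ¥20,300
  ¥351,000 × 26% = ¥91,260
  ¥361,000 × 39% = ¥140,790
  → ¥252,350
  Less research credit ¥84,000 → ¥168,350

¥168,350 > ¥105,060, so the ordinary income tax governs.

¥168,350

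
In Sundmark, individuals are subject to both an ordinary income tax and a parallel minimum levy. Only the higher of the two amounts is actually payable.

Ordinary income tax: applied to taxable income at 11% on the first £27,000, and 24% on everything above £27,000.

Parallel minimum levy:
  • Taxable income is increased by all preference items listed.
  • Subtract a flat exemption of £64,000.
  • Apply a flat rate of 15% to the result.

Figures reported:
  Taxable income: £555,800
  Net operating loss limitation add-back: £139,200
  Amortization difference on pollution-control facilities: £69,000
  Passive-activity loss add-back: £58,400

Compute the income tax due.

£129,882

Parallel minimum levy:
  Adjusted income: £555,800 + £139,200 + £69,000 + £58,400 = £822,400
  Less exemption £64,000 → base £758,400
  £758,400 × 15% = £113,760

Ordinary income tax:
  £27,000 × 11% = £2,970
  £528,800 × 24% = £126,912
  → £129,882

£129,882 > £113,760, so the ordinary income tax governs.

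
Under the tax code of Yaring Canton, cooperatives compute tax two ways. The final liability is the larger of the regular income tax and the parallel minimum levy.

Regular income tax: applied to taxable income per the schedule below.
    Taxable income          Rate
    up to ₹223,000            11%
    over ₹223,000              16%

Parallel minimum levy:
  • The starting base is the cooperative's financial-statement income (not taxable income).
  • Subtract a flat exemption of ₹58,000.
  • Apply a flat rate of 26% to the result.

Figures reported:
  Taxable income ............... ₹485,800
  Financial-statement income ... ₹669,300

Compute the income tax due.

₹158,938

Parallel minimum levy:
  Base (financial-statement income): ₹669,300
  Less exemption ₹58,000 → base ₹611,300
  ₹611,300 × 26% = ₹158,938

Regular income tax:
  ₹223,000 × 11% = ₹24,530
  ₹262,800 × 16% = ₹42,048
  → ₹66,578

₹158,938 > ₹66,578, so the parallel minimum levy is the binding amount.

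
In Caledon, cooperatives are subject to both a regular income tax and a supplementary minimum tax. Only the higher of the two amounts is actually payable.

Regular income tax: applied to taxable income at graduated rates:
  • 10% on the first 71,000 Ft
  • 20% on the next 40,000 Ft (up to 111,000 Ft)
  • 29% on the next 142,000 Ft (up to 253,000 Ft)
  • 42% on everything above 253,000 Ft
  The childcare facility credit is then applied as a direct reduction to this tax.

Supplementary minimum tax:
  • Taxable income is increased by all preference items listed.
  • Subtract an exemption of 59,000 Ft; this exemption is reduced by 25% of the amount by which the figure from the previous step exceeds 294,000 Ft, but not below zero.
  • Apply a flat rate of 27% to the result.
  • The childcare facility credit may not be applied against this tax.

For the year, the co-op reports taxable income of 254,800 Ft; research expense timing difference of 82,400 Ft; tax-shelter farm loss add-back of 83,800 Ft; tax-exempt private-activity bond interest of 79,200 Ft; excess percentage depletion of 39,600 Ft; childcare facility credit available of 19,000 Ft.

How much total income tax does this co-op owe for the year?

145,746 Ft

Supplementary minimum tax:
  Adjusted income: 254,800 Ft + 82,400 Ft + 83,800 Ft + 79,200 Ft + 39,600 Ft = 539,800 Ft
  Exemption: 25% × (539,800 Ft − 294,000 Ft) = 61,450 Ft ≥ 59,000 Ft, so the exemption is fully phased out
  Base: 539,800 Ft − 0 Ft = 539,800 Ft
  539,800 Ft × 27% = 145,746 Ft

Regular income tax:
  71,000 Ft × 10% = 7,100 Ft
  40,000 Ft × 20% = 8,000 Ft
  142,000 Ft × 29% = 41,180 Ft
  1,800 Ft × 42% = 756 Ft
  → 57,036 Ft
  Less childcare facility credit 19,000 Ft → 38,036 Ft

145,746 Ft > 38,036 Ft, so the supplementary minimum tax is the binding amount.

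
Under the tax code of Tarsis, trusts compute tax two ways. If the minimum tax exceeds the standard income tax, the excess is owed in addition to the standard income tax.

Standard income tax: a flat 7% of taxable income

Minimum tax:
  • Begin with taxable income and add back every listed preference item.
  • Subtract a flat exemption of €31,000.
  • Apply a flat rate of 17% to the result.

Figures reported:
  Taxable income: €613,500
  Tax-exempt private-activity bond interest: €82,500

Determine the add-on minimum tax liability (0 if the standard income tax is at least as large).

€70,105

Minimum tax:
  Adjusted income: €613,500 + €82,500 = €696,000
  Less exemption €31,000 → base €665,000
  €665,000 × 17% = €113,050

Standard income tax:
  €613,500 × 7% = €42,945

Excess of minimum tax over standard income tax: €113,050 − €42,945 = €70,105.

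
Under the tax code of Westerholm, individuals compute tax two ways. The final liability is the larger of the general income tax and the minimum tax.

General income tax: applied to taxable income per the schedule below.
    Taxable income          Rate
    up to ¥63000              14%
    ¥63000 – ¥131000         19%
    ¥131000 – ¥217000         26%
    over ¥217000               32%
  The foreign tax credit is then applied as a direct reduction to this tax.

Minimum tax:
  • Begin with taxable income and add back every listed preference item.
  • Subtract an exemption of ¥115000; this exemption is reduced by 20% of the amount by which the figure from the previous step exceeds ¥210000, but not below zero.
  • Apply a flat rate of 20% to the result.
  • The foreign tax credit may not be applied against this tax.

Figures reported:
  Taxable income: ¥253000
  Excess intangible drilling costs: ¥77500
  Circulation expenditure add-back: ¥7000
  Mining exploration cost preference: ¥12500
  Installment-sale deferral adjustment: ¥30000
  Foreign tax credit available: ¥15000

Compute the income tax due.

General income tax:
  ¥63000 × 14% = ¥8820
  ¥68000 × 19% = ¥12920
  ¥86000 × 26% = ¥22360
  ¥36000 × 32% = ¥11520
  → ¥55620
  Less foreign tax credit ¥15000 → ¥40620

Minimum tax:
  Adjusted income: ¥253000 + ¥77500 + ¥7000 + ¥12500 + ¥30000 = ¥380000
  Exemption: ¥115000 − 20% × (¥380000 − ¥210000) = ¥115000 − ¥34000 = ¥81000
  Base: ¥380000 − ¥81000 = ¥299000
  ¥299000 × 20% = ¥59800

¥59800 > ¥40620, so the minimum tax is the binding amount.

¥59800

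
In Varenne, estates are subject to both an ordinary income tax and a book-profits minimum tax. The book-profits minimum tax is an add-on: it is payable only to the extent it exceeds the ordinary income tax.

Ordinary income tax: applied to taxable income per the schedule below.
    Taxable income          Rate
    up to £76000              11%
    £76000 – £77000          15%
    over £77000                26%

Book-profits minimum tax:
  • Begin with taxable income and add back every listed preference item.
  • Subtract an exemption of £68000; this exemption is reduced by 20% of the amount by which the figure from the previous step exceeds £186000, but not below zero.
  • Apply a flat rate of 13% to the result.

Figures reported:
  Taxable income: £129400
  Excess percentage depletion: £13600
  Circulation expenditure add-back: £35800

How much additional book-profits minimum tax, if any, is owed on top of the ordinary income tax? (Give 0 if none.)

£0

Book-profits minimum tax:
  Adjusted income: £129400 + £13600 + £35800 = £178800
  Exemption: £178800 ≤ £186000, so full £68000 applies
  Base: £178800 − £68000 = £110800
  £110800 × 13% = £14404

Ordinary income tax:
  £76000 × 11% = £8360
  £1000 × 15% = £150
  £52400 × 26% = £13624
  → £22134

£14404 ≤ £22134, so no add-on is due.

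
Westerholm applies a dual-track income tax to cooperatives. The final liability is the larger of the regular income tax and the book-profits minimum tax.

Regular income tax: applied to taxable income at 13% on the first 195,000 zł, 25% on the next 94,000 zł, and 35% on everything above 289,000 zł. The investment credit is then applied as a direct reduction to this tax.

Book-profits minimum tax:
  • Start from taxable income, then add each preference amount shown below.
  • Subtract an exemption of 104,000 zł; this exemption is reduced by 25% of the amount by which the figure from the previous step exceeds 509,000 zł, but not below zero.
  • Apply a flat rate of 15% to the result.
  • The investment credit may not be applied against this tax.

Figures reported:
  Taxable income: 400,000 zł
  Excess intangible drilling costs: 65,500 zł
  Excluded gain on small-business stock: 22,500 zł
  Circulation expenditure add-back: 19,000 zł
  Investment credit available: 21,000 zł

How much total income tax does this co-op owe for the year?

66,700 zł

Regular income tax:
  195,000 zł × 13% = 25,350 zł
  94,000 zł × 25% = 23,500 zł
  111,000 zł × 35% = 38,850 zł
  → 87,700 zł
  Less investment credit 21,000 zł → 66,700 zł

Book-profits minimum tax:
  Adjusted income: 400,000 zł + 65,500 zł + 22,500 zł + 19,000 zł = 507,000 zł
  Exemption: 507,000 zł ≤ 509,000 zł, so full 104,000 zł applies
  Base: 507,000 zł − 104,000 zł = 403,000 zł
  403,000 zł × 15% = 60,450 zł

66,700 zł > 60,450 zł, so the regular income tax governs.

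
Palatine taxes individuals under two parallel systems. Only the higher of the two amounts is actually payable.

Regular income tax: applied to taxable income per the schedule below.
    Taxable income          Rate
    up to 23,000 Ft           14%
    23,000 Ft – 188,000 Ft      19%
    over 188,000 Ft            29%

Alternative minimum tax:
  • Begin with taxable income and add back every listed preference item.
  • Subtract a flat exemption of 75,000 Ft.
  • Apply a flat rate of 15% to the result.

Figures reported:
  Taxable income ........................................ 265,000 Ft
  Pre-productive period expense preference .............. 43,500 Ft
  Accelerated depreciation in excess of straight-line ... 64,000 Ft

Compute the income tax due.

56,900 Ft

Regular income tax:
  23,000 Ft × 14% = 3,220 Ft
  165,000 Ft × 19% = 31,350 Ft
  77,000 Ft × 29% = 22,330 Ft
  → 56,900 Ft

Alternative minimum tax:
  Adjusted income: 265,000 Ft + 43,500 Ft + 64,000 Ft = 372,500 Ft
  Less exemption 75,000 Ft → base 297,500 Ft
  297,500 Ft × 15% = 44,625 Ft

56,900 Ft > 44,625 Ft, so the regular income tax governs.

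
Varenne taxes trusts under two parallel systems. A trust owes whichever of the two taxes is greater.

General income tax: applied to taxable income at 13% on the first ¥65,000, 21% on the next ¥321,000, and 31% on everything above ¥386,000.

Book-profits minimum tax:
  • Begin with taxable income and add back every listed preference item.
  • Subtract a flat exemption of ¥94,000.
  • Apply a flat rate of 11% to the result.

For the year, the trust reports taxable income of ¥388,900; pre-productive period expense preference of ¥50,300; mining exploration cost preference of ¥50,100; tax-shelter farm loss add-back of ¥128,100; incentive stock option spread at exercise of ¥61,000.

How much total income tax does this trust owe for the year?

¥76,759

General income tax:
  ¥65,000 × 13% = ¥8,450
  ¥321,000 × 21% = ¥67,410
  ¥2,900 × 31% = ¥899
  → ¥76,759

Book-profits minimum tax:
  Adjusted income: ¥388,900 + ¥50,300 + ¥50,100 + ¥128,100 + ¥61,000 = ¥678,400
  Less exemption ¥94,000 → base ¥584,400
  ¥584,400 × 11% = ¥64,284

¥76,759 > ¥64,284, so the general income tax governs.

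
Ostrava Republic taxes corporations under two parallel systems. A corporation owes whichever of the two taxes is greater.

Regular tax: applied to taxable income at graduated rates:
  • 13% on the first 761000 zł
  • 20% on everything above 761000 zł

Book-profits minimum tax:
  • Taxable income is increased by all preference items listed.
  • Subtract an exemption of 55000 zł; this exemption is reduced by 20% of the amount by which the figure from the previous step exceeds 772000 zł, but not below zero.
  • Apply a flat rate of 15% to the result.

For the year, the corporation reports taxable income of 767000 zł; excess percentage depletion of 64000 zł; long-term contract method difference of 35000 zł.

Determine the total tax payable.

124470 zł

Book-profits minimum tax:
  Adjusted income: 767000 zł + 64000 zł + 35000 zł = 866000 zł
  Exemption: 55000 zł − 20% × (866000 zł − 772000 zł) = 55000 zł − 18800 zł = 36200 zł
  Base: 866000 zł − 36200 zł = 829800 zł
  829800 zł × 15% = 124470 zł

Regular tax:
  761000 zł × 13% = 98930 zł
  6000 zł × 20% = 1200 zł
  → 100130 zł

124470 zł > 100130 zł, so the book-profits minimum tax is the binding amount.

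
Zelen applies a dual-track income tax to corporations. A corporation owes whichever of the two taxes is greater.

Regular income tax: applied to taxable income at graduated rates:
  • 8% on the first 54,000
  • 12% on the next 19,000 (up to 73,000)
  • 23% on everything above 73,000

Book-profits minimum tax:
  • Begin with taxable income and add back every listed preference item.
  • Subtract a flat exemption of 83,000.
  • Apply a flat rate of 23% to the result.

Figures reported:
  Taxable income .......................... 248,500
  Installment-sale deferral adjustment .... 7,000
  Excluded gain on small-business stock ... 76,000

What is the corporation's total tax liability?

57,155

Regular income tax:
  54,000 × 8% = 4,320
  19,000 × 12% = 2,280
  175,500 × 23% = 40,365
  → 46,965

Book-profits minimum tax:
  Adjusted income: 248,500 + 7,000 + 76,000 = 331,500
  Less exemption 83,000 → base 248,500
  248,500 × 23% = 57,155

57,155 > 46,965, so the book-profits minimum tax is the binding amount.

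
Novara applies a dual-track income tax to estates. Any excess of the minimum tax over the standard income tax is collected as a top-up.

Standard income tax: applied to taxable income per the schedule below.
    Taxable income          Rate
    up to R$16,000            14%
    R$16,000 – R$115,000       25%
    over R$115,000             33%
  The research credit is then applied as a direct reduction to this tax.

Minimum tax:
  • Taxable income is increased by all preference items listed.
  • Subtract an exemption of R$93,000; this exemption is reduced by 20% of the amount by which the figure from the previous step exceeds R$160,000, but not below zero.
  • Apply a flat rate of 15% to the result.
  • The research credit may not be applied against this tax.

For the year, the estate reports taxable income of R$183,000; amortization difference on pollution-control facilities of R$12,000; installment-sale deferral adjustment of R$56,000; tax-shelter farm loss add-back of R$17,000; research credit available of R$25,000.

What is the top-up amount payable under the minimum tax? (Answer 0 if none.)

Minimum tax:
  Adjusted income: R$183,000 + R$12,000 + R$56,000 + R$17,000 = R$268,000
  Exemption: R$93,000 − 20% × (R$268,000 − R$160,000) = R$93,000 − R$21,600 = R$71,400
  Base: R$268,000 − R$71,400 = R$196,600
  R$196,600 × 15% = R$29,490

Standard income tax:
  R$16,000 × 14% = R$2,240
  R$99,000 × 25% = R$24,750
  R$68,000 × 33% = R$22,440
  → R$49,430
  Less research credit R$25,000 → R$24,430

Excess of minimum tax over standard income tax: R$29,490 − R$24,430 = R$5,060.

R$5,060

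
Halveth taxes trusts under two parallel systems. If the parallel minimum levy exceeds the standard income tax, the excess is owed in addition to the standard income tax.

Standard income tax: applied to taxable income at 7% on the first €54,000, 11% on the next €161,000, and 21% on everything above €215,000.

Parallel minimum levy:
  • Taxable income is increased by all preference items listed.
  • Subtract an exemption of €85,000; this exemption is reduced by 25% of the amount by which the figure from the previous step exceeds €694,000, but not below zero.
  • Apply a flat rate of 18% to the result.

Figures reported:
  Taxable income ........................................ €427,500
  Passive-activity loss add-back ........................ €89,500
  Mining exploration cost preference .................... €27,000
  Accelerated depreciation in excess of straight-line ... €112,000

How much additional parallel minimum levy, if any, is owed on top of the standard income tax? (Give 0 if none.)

Parallel minimum levy:
  Adjusted income: €427,500 + €89,500 + €27,000 + €112,000 = €656,000
  Exemption: €656,000 ≤ €694,000, so full €85,000 applies
  Base: €656,000 − €85,000 = €571,000
  €571,000 × 18% = €102,780

Standard income tax:
  €54,000 × 7% = €3,780
  €161,000 × 11% = €17,710
  €212,500 × 21% = €44,625
  → €66,115

Excess of parallel minimum levy over standard income tax: €102,780 − €66,115 = €36,665.

€36,665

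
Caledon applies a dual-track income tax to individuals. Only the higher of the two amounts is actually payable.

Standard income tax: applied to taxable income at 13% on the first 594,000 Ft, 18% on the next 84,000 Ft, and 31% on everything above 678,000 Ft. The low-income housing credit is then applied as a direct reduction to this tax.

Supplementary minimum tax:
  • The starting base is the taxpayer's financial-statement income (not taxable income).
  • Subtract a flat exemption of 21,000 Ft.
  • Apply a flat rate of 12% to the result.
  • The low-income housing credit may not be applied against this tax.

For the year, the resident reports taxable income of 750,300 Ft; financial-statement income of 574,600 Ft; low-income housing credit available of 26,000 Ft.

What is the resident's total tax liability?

Supplementary minimum tax:
  Base (financial-statement income): 574,600 Ft
  Less exemption 21,000 Ft → base 553,600 Ft
  553,600 Ft × 12% = 66,432 Ft

Standard income tax:
  594,000 Ft × 13% = 77,220 Ft
  84,000 Ft × 18% = 15,120 Ft
  72,300 Ft × 31% = 22,413 Ft
  → 114,753 Ft
  Less low-income housing credit 26,000 Ft → 88,753 Ft

88,753 Ft > 66,432 Ft, so the standard income tax governs.

88,753 Ft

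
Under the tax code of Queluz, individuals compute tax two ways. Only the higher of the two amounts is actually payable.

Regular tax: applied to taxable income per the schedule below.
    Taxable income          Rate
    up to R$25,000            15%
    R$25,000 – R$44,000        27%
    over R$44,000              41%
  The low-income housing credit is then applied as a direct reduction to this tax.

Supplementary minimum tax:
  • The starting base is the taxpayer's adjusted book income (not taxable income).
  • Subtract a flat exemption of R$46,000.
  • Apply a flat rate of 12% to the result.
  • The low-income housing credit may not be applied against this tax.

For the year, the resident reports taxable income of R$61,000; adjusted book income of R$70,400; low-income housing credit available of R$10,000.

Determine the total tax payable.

Regular tax:
  R$25,000 × 15% = R$3,750
  R$19,000 × 27% = R$5,130
  R$17,000 × 41% = R$6,970
  → R$15,850
  Less low-income housing credit R$10,000 → R$5,850

Supplementary minimum tax:
  Base (adjusted book income): R$70,400
  Less exemption R$46,000 → base R$24,400
  R$24,400 × 12% = R$2,928

R$5,850 > R$2,928, so the regular tax governs.

R$5,850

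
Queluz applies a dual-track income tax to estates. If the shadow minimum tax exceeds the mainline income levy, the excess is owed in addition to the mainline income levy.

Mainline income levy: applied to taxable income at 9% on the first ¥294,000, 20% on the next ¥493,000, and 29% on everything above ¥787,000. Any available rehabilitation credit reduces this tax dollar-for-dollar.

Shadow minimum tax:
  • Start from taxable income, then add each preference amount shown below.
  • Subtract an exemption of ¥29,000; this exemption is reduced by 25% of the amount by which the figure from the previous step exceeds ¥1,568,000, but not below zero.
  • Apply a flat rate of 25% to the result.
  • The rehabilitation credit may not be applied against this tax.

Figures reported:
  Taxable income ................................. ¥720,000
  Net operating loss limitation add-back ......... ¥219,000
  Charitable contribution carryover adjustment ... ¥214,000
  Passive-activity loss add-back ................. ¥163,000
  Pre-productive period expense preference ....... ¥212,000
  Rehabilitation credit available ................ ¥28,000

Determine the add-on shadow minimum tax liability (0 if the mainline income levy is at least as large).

Mainline income levy:
  ¥294,000 × 9% = ¥26,460
  ¥426,000 × 20% = ¥85,200
  → ¥111,660
  Less rehabilitation credit ¥28,000 → ¥83,660

Shadow minimum tax:
  Adjusted income: ¥720,000 + ¥219,000 + ¥214,000 + ¥163,000 + ¥212,000 = ¥1,528,000
  Exemption: ¥1,528,000 ≤ ¥1,568,000, so full ¥29,000 applies
  Base: ¥1,528,000 − ¥29,000 = ¥1,499,000
  ¥1,499,000 × 25% = ¥374,750

Excess of shadow minimum tax over mainline income levy: ¥374,750 − ¥83,660 = ¥291,090.

¥291,090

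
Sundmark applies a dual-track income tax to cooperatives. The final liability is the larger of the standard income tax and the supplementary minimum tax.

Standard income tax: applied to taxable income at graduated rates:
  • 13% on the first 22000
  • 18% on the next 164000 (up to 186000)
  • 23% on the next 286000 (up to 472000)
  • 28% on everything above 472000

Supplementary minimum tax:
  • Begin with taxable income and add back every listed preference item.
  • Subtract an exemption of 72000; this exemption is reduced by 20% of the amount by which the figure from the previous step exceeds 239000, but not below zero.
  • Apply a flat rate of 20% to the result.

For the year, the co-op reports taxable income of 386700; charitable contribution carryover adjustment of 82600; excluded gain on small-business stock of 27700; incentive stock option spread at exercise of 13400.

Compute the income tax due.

98536

Supplementary minimum tax:
  Adjusted income: 386700 + 82600 + 27700 + 13400 = 510400
  Exemption: 72000 − 20% × (510400 − 239000) = 72000 − 54280 = 17720
  Base: 510400 − 17720 = 492680
  492680 × 20% = 98536

Standard income tax:
  22000 × 13% = 2860
  164000 × 18% = 29520
  200700 × 23% = 46161
  → 78541

98536 > 78541, so the supplementary minimum tax is the binding amount.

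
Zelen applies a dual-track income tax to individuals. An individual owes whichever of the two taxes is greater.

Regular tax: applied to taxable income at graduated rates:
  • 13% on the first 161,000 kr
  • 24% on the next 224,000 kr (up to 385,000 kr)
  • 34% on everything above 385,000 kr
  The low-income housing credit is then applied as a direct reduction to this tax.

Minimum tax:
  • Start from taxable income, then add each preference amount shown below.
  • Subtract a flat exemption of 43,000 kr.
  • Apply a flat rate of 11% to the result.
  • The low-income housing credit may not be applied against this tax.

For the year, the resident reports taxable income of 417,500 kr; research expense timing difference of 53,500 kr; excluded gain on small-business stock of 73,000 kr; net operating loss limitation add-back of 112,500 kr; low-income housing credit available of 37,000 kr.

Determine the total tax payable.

Minimum tax:
  Adjusted income: 417,500 kr + 53,500 kr + 73,000 kr + 112,500 kr = 656,500 kr
  Less exemption 43,000 kr → base 613,500 kr
  613,500 kr × 11% = 67,485 kr

Regular tax:
  161,000 kr × 13% = 20,930 kr
  224,000 kr × 24% = 53,760 kr
  32,500 kr × 34% = 11,050 kr
  → 85,740 kr
  Less low-income housing credit 37,000 kr → 48,740 kr

67,485 kr > 48,740 kr, so the minimum tax is the binding amount.

67,485 kr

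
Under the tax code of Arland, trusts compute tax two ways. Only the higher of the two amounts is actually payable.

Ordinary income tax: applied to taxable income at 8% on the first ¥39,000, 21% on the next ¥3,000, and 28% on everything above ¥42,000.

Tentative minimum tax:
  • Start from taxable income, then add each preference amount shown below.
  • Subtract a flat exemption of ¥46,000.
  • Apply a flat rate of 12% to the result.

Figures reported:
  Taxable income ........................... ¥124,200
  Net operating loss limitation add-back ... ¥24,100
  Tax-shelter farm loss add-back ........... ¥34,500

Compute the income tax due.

Tentative minimum tax:
  Adjusted income: ¥124,200 + ¥24,100 + ¥34,500 = ¥182,800
  Less exemption ¥46,000 → base ¥136,800
  ¥136,800 × 12% = ¥16,416

Ordinary income tax:
  ¥39,000 × 8% = ¥3,120
  ¥3,000 × 21% = ¥630
  ¥82,200 × 28% = ¥23,016
  → ¥26,766

¥26,766 > ¥16,416, so the ordinary income tax governs.

¥26,766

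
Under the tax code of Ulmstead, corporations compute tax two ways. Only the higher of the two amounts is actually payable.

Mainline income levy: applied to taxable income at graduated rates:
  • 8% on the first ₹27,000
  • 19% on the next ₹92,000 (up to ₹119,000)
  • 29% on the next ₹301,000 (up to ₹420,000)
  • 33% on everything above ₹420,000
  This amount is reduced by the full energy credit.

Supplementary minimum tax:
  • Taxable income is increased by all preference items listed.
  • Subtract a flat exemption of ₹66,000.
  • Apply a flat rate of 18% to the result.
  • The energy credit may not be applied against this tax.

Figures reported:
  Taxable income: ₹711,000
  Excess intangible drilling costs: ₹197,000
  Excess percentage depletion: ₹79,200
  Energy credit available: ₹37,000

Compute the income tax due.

₹165,960

Supplementary minimum tax:
  Adjusted income: ₹711,000 + ₹197,000 + ₹79,200 = ₹987,200
  Less exemption ₹66,000 → base ₹921,200
  ₹921,200 × 18% = ₹165,816

Mainline income levy:
  ₹27,000 × 8% = ₹2,160
  ₹92,000 × 19% = ₹17,480
  ₹301,000 × 29% = ₹87,290
  ₹291,000 × 33% = ₹96,030
  → ₹202,960
  Less energy credit ₹37,000 → ₹165,960

₹165,960 > ₹165,816, so the mainline income levy governs.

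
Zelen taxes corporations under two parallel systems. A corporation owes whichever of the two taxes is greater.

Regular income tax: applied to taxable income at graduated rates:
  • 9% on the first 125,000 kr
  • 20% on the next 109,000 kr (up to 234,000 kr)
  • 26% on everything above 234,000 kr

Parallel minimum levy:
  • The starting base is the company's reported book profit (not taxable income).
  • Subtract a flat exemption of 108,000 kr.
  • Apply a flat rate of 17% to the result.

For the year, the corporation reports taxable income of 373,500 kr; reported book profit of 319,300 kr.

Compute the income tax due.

69,320 kr

Parallel minimum levy:
  Base (reported book profit): 319,300 kr
  Less exemption 108,000 kr → base 211,300 kr
  211,300 kr × 17% = 35,921 kr

Regular income tax:
  125,000 kr × 9% = 11,250 kr
  109,000 kr × 20% = 21,800 kr
  139,500 kr × 26% = 36,270 kr
  → 69,320 kr

69,320 kr > 35,921 kr, so the regular income tax governs.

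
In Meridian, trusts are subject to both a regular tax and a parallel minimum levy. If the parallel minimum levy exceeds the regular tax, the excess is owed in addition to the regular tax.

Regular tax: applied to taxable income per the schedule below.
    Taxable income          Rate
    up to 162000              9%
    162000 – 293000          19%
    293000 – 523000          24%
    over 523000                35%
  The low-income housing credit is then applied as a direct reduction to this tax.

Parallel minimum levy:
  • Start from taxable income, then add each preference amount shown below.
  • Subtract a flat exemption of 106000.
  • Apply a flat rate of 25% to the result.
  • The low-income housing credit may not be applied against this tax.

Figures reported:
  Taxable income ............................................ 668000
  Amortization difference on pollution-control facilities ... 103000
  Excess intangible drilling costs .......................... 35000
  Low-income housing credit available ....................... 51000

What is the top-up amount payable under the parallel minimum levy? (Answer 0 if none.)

80580

Regular tax:
  162000 × 9% = 14580
  131000 × 19% = 24890
  230000 × 24% = 55200
  145000 × 35% = 50750
  → 145420
  Less low-income housing credit 51000 → 94420

Parallel minimum levy:
  Adjusted income: 668000 + 103000 + 35000 = 806000
  Less exemption 106000 → base 700000
  700000 × 25% = 175000

Excess of parallel minimum levy over regular tax: 175000 − 94420 = 80580.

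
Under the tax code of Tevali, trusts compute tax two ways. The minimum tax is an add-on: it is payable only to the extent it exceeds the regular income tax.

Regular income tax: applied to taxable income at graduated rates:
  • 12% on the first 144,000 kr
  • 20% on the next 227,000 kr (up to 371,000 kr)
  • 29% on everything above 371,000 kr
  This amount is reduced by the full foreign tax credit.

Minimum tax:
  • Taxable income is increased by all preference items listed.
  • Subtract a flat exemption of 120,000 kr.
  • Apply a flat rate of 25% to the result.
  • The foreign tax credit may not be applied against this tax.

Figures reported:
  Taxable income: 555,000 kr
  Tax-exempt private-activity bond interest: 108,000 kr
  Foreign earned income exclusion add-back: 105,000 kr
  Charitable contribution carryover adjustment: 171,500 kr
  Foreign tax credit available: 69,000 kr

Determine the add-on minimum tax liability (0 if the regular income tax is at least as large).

157,835 kr

Minimum tax:
  Adjusted income: 555,000 kr + 108,000 kr + 105,000 kr + 171,500 kr = 939,500 kr
  Less exemption 120,000 kr → base 819,500 kr
  819,500 kr × 25% = 204,875 kr

Regular income tax:
  144,000 kr × 12% = 17,280 kr
  227,000 kr × 20% = 45,400 kr
  184,000 kr × 29% = 53,360 kr
  → 116,040 kr
  Less foreign tax credit 69,000 kr → 47,040 kr

Excess of minimum tax over regular income tax: 204,875 kr − 47,040 kr = 157,835 kr.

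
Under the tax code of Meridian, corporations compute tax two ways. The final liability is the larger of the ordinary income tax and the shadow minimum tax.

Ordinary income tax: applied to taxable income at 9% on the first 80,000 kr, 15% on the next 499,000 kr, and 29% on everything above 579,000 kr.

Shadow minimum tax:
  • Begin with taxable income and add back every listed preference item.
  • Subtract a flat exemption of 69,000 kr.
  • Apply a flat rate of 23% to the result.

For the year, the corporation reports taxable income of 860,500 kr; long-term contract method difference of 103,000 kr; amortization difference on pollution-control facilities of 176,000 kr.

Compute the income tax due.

Shadow minimum tax:
  Adjusted income: 860,500 kr + 103,000 kr + 176,000 kr = 1,139,500 kr
  Less exemption 69,000 kr → base 1,070,500 kr
  1,070,500 kr × 23% = 246,215 kr

Ordinary income tax:
  80,000 kr × 9% = 7,200 kr
  499,000 kr × 15% = 74,850 kr
  281,500 kr × 29% = 81,635 kr
  → 163,685 kr

246,215 kr > 163,685 kr, so the shadow minimum tax is the binding amount.

246,215 kr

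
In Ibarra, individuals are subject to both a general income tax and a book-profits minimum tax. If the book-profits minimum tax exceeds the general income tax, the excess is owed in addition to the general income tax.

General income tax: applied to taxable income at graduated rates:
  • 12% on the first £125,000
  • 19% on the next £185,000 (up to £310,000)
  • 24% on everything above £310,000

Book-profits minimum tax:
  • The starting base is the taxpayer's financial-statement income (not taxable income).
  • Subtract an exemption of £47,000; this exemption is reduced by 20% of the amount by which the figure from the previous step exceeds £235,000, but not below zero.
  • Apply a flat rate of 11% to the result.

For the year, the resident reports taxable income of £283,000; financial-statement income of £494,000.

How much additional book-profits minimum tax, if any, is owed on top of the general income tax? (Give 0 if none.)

£9,320

Book-profits minimum tax:
  Base (financial-statement income): £494,000
  Exemption: 20% × (£494,000 − £235,000) = £51,800 ≥ £47,000, so the exemption is fully phased out
  Base: £494,000 − £0 = £494,000
  £494,000 × 11% = £54,340

General income tax:
  £125,000 × 12% = £15,000
  £158,000 × 19% = £30,020
  → £45,020

Excess of book-profits minimum tax over general income tax: £54,340 − £45,020 = £9,320.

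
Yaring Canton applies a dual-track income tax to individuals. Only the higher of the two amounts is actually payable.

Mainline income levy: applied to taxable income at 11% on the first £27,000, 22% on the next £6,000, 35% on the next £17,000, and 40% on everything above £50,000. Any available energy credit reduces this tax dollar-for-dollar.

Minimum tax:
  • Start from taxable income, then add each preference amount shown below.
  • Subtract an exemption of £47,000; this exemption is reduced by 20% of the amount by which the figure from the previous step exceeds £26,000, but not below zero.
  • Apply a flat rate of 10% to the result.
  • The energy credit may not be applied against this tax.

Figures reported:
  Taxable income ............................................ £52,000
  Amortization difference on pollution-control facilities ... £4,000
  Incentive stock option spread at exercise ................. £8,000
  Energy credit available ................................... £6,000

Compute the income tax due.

£5,040

Minimum tax:
  Adjusted income: £52,000 + £4,000 + £8,000 = £64,000
  Exemption: £47,000 − 20% × (£64,000 − £26,000) = £47,000 − £7,600 = £39,400
  Base: £64,000 − £39,400 = £24,600
  £24,600 × 10% = £2,460

Mainline income levy:
  £27,000 × 11% = £2,970
  £6,000 × 22% = £1,320
  £17,000 × 35% = £5,950
  £2,000 × 40% = £800
  → £11,040
  Less energy credit £6,000 → £5,040

£5,040 > £2,460, so the mainline income levy governs.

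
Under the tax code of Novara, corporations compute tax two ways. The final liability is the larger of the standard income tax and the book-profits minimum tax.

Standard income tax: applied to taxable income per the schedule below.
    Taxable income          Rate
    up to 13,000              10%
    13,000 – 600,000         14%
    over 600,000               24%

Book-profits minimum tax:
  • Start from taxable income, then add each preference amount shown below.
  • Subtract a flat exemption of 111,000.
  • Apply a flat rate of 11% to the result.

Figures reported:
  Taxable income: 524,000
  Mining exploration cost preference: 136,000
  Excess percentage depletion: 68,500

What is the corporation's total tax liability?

72,840

Book-profits minimum tax:
  Adjusted income: 524,000 + 136,000 + 68,500 = 728,500
  Less exemption 111,000 → base 617,500
  617,500 × 11% = 67,925

Standard income tax:
  13,000 × 10% = 1,300
  511,000 × 14% = 71,540
  → 72,840

72,840 > 67,925, so the standard income tax governs.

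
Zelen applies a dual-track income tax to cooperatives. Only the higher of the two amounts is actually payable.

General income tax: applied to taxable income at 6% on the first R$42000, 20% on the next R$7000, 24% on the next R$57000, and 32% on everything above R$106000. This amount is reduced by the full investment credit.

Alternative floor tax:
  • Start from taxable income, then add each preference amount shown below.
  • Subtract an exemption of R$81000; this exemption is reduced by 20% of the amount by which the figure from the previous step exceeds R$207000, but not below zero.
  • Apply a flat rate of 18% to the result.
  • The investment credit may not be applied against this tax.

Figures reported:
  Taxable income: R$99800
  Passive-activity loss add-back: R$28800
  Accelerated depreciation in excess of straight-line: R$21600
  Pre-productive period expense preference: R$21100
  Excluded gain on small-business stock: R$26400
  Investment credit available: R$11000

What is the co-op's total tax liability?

R$21006

Alternative floor tax:
  Adjusted income: R$99800 + R$28800 + R$21600 + R$21100 + R$26400 = R$197700
  Exemption: R$197700 ≤ R$207000, so full R$81000 applies
  Base: R$197700 − R$81000 = R$116700
  R$116700 × 18% = R$21006

General income tax:
  R$42000 × 6% = R$2520
  R$7000 × 20% = R$1400
  R$50800 × 24% = R$12192
  → R$16112
  Less investment credit R$11000 → R$5112

R$21006 > R$5112, so the alternative floor tax is the binding amount.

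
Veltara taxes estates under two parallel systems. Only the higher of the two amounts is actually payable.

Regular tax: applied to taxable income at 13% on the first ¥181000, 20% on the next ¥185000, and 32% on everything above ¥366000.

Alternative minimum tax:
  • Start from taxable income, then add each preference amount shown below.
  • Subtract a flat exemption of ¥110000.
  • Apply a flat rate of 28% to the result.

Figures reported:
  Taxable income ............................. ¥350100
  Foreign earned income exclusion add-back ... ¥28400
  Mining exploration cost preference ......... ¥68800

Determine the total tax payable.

¥94444

Regular tax:
  ¥181000 × 13% = ¥23530
  ¥169100 × 20% = ¥33820
  → ¥57350

Alternative minimum tax:
  Adjusted income: ¥350100 + ¥28400 + ¥68800 = ¥447300
  Less exemption ¥110000 → base ¥337300
  ¥337300 × 28% = ¥94444

¥94444 > ¥57350, so the alternative minimum tax is the binding amount.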